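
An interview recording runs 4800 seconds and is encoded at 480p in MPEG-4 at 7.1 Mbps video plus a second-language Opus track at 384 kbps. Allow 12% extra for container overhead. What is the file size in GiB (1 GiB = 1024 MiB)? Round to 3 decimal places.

4.684 GiB

Audio: 384 kbps = 0.384 Mbps.
Total bitrate: 7.1 + 0.384 = 7.484 Mbps.
Stream data: 7.484 Mbps × 4800 s = 35923.2 Mb.
With 12% container overhead: ×1.12.
40,234 Mb = 5,029,248,000 bytes ÷ 1,073,741,824 = 4.684 GiB.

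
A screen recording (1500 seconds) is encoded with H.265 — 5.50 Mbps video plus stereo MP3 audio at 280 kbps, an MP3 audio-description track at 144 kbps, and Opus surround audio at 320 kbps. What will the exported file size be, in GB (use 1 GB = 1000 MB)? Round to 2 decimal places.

Audio total: 280 + 144 + 320 = 744 kbps = 0.744 Mbps.
Total bitrate: 5.50 + 0.744 = 6.244 Mbps.
Stream data: 6.244 Mbps × 1500 s = 9366.0 Mb.
9,366 Mb ÷ 8 = 1,171 MB → 1.171 GB.

1.17 GB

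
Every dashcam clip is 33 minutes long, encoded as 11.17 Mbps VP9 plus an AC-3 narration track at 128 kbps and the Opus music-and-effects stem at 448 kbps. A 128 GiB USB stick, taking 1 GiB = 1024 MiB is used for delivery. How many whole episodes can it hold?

47

33 min = 1980 s
Audio total: 128 + 448 = 576 kbps = 0.576 Mbps.
Total bitrate: 11.746 Mbps.
Per item: 11.746 Mbps × 1980 s = 23,257 Mb = 2,907 MB.
Capacity: 128 GiB = 1,099,512 Mb; 47.28 items → 47 complete.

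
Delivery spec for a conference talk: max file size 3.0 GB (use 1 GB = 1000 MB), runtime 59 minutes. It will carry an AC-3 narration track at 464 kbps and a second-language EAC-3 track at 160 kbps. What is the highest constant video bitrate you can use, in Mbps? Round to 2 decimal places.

Budget: 3.0 GB = 24000.0 Mb.
59 min = 3540 s
Total bitrate budget: 24000.0 Mb / 3540 s = 6.780 Mbps.
Audio total: 464 + 160 = 624 kbps = 0.624 Mbps.
Video: 6.780 − 0.624 = 6.156 Mbps.

6.16 Mbps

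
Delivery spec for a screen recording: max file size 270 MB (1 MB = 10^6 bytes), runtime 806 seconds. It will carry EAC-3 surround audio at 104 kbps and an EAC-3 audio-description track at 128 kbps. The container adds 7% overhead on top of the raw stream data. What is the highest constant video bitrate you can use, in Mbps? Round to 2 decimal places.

Budget: 270 MB = 2160.0 Mb.
Stream payload after overhead: 2160.0 / 1.07 = 2018.7 Mb.
Total bitrate budget: 2018.7 Mb / 806 s = 2.505 Mbps.
Audio total: 104 + 128 = 232 kbps = 0.232 Mbps.
Video: 2.505 − 0.232 = 2.273 Mbps.

2.27 Mbps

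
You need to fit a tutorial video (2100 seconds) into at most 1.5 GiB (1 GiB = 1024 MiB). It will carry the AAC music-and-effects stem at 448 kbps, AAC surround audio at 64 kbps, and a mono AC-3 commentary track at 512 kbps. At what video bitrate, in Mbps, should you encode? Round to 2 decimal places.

Budget: 1.5 GiB = 12884.9 Mb.
Total bitrate budget: 12884.9 Mb / 2100 s = 6.136 Mbps.
Audio total: 448 + 64 + 512 = 1024 kbps = 1.024 Mbps.
Video: 6.136 − 1.024 = 5.112 Mbps.

5.11 Mbps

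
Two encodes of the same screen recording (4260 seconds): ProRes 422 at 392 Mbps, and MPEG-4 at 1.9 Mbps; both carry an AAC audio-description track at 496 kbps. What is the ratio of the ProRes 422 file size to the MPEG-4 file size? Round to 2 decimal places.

163.81

Audio: 496 kbps = 0.496 Mbps.
ProRes 422: 392.496 Mbps × 4260 s = 1672033.0 Mb = 194.650 GiB.
MPEG-4: 2.396 Mbps × 4260 s = 10207.0 Mb = 1.188 GiB.
Ratio: 194.650 / 1.188 = 163.813.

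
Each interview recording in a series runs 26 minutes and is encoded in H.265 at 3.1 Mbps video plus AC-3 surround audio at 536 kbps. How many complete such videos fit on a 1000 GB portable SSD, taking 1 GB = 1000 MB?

1410

26 min = 1560 s
Audio: 536 kbps = 0.536 Mbps.
Total bitrate: 3.636 Mbps.
Per item: 3.636 Mbps × 1560 s = 5,672 Mb = 709.0 MB.
Capacity: 1000 GB = 8,000,000 Mb; 1410.40 items → 1410 complete.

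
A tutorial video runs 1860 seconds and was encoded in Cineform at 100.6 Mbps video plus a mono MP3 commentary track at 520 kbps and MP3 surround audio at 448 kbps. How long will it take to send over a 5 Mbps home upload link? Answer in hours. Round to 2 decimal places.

Audio total: 520 + 448 = 968 kbps = 0.968 Mbps.
Total bitrate: 101.568 Mbps.
File: 101.568 Mbps × 1860 s = 188916.5 Mb.
At 5 Mbps: 188916.5 / 5 = 37783.3 s ≈ 10.5 hours.

10.50 hours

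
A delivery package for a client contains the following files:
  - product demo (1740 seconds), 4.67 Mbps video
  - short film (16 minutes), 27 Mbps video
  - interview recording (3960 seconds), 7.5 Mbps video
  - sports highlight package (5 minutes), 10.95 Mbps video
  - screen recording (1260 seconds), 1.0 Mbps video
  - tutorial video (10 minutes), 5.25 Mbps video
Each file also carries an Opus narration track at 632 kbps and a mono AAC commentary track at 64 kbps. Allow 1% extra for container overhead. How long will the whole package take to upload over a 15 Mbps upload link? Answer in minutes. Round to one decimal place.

87.1 minutes

Audio total: 632 + 64 = 696 kbps = 0.696 Mbps.
product demo: 5.366 Mbps × 1740 s × 1.01 = 9430.2 Mb
short film: 27.696 Mbps × 960 s × 1.01 = 26854.0 Mb
interview recording: 8.196 Mbps × 3960 s × 1.01 = 32780.7 Mb
sports highlight package: 11.646 Mbps × 300 s × 1.01 = 3528.7 Mb
screen recording: 1.696 Mbps × 1260 s × 1.01 = 2158.3 Mb
tutorial video: 5.946 Mbps × 600 s × 1.01 = 3603.3 Mb
Total: 78355.3 Mb = 9794.4 MB.
At 15 Mbps: 78355.3 / 15 = 5224 s ≈ 87.1 minutes.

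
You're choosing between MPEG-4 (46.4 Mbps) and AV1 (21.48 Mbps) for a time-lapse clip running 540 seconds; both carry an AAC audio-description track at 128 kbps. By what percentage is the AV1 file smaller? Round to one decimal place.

Audio: 128 kbps = 0.128 Mbps.
MPEG-4: 46.528 Mbps × 540 s = 25125.1 Mb = 3.141 GB.
AV1: 21.608 Mbps × 540 s = 11668.3 Mb = 1.459 GB.
Reduction: (1 − 1.459/3.141) × 100 = 53.56%.

53.6%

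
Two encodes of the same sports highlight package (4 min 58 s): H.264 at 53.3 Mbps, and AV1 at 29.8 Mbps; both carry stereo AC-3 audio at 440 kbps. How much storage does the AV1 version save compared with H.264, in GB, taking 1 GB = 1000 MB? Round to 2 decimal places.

0.88 GB

4 min 58 s = 298 s
Audio: 440 kbps = 0.440 Mbps.
H.264: 53.740 Mbps × 298 s = 16014.5 Mb = 2.002 GB.
AV1: 30.240 Mbps × 298 s = 9011.5 Mb = 1.126 GB.
Saving: 2.002 − 1.126 = 0.875 GB.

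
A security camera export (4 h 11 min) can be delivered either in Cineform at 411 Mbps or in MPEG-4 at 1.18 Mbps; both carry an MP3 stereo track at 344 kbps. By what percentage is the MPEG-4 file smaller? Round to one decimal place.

99.6%

4 h 11 min = 251 min = 15060 s
Audio: 344 kbps = 0.344 Mbps.
Cineform: 411.344 Mbps × 15060 s = 6194840.6 Mb = 721.174 GiB.
MPEG-4: 1.524 Mbps × 15060 s = 22951.4 Mb = 2.672 GiB.
Reduction: (1 − 2.672/721.174) × 100 = 99.63%.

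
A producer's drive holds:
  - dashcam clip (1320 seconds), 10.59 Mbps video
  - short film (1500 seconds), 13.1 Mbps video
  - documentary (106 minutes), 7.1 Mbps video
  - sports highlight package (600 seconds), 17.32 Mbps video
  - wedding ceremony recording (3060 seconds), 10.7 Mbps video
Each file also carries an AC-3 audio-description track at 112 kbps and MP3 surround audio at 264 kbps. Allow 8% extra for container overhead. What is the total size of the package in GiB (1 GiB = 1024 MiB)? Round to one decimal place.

15.9 GiB

Audio total: 112 + 264 = 376 kbps = 0.376 Mbps.
dashcam clip: 10.966 Mbps × 1320 s × 1.08 = 15633.1 Mb
short film: 13.476 Mbps × 1500 s × 1.08 = 21831.1 Mb
documentary: 7.476 Mbps × 6360 s × 1.08 = 51351.1 Mb
sports highlight package: 17.696 Mbps × 600 s × 1.08 = 11467.0 Mb
wedding ceremony recording: 11.076 Mbps × 3060 s × 1.08 = 36604.0 Mb
Total: 136886.4 Mb = 17110.8 MB.
= 15.94 GiB.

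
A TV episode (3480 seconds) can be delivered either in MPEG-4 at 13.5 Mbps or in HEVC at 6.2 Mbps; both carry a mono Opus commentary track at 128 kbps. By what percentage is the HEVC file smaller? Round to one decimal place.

53.6%

Audio: 128 kbps = 0.128 Mbps.
MPEG-4: 13.628 Mbps × 3480 s = 47425.4 Mb = 5.521 GiB.
HEVC: 6.328 Mbps × 3480 s = 22021.4 Mb = 2.564 GiB.
Reduction: (1 − 2.564/5.521) × 100 = 53.57%.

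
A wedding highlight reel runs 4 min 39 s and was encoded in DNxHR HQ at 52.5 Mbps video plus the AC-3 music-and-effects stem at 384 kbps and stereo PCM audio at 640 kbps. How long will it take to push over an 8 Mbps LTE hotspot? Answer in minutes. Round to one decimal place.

4 min 39 s = 279 s
Audio total: 384 + 640 = 1024 kbps = 1.024 Mbps.
Total bitrate: 53.524 Mbps.
File: 53.524 Mbps × 279 s = 14933.2 Mb.
At 8 Mbps: 14933.2 / 8 = 1866.6 s ≈ 31.1 minutes.

31.1 minutes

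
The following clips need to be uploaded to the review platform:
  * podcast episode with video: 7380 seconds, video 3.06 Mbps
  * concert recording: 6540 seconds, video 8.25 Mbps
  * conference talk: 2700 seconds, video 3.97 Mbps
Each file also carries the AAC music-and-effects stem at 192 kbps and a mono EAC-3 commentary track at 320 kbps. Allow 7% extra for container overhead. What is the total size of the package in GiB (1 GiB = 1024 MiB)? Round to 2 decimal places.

11.93 GiB

Audio total: 192 + 320 = 512 kbps = 0.512 Mbps.
podcast episode with video: 3.572 Mbps × 7380 s × 1.07 = 28206.7 Mb
concert recording: 8.762 Mbps × 6540 s × 1.07 = 61314.7 Mb
conference talk: 4.482 Mbps × 2700 s × 1.07 = 12948.5 Mb
Total: 102469.9 Mb = 12808.7 MB.
= 11.93 GiB.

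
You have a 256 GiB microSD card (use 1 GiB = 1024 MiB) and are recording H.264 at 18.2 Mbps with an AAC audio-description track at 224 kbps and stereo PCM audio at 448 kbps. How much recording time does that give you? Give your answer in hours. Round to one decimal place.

32.4 hours

Audio total: 224 + 448 = 672 kbps = 0.672 Mbps.
Total bitrate: 18.2 + 0.672 = 18.872 Mbps.
Capacity: 256 GiB = 2,199,023 Mb.
Recording time: 2,199,023 / 18.872 = 116,523 s ≈ 32.4 hours.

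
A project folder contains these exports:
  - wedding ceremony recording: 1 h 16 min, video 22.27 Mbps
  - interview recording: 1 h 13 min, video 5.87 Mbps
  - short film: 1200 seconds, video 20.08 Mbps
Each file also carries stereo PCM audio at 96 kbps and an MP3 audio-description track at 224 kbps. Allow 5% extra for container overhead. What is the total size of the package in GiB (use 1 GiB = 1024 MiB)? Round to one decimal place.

18.9 GiB

Audio total: 96 + 224 = 320 kbps = 0.320 Mbps.
wedding ceremony recording: 22.590 Mbps × 4560 s × 1.05 = 108160.9 Mb
interview recording: 6.190 Mbps × 4380 s × 1.05 = 28467.8 Mb
short film: 20.400 Mbps × 1200 s × 1.05 = 25704.0 Mb
Total: 162332.7 Mb = 20291.6 MB.
= 18.90 GiB.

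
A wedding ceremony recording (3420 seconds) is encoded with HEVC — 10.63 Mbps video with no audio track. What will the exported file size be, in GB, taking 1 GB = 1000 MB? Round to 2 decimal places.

Total bitrate: 10.63 Mbps.
Stream data: 10.630 Mbps × 3420 s = 36354.6 Mb.
36,355 Mb ÷ 8 = 4,544 MB → 4.544 GB.

4.54 GB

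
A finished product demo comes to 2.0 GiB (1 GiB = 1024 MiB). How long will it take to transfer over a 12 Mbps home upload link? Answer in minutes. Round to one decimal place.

File: 2.0 GiB = 17179.9 Mb.
At 12 Mbps: 17179.9 / 12 = 1431.7 s ≈ 23.9 minutes.

23.9 minutes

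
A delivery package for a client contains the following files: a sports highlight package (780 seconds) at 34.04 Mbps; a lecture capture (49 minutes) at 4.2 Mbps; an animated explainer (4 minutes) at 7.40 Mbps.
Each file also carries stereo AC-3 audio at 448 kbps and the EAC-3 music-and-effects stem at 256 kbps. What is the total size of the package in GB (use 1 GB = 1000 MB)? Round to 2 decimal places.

Audio total: 448 + 256 = 704 kbps = 0.704 Mbps.
sports highlight package: 34.744 Mbps × 780 s = 27100.3 Mb
lecture capture: 4.904 Mbps × 2940 s = 14417.8 Mb
animated explainer: 8.104 Mbps × 240 s = 1945.0 Mb
Total: 43463.0 Mb = 5432.9 MB.
= 5.433 GB.

5.43 GB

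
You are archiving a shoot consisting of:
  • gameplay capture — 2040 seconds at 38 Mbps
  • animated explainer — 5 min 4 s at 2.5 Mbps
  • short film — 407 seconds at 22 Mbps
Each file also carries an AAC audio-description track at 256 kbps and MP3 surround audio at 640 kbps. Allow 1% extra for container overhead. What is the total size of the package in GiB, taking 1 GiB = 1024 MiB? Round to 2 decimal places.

10.55 GiB

Audio total: 256 + 640 = 896 kbps = 0.896 Mbps.
gameplay capture: 38.896 Mbps × 2040 s × 1.01 = 80141.3 Mb
animated explainer: 3.396 Mbps × 304 s × 1.01 = 1042.7 Mb
short film: 22.896 Mbps × 407 s × 1.01 = 9411.9 Mb
Total: 90595.9 Mb = 11324.5 MB.
= 10.55 GiB.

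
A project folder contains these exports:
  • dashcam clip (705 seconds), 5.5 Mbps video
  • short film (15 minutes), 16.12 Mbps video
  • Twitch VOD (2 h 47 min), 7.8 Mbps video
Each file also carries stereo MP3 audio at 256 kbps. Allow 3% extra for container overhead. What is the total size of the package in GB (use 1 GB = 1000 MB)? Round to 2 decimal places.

Audio: 256 kbps = 0.256 Mbps.
dashcam clip: 5.756 Mbps × 705 s × 1.03 = 4179.7 Mb
short film: 16.376 Mbps × 900 s × 1.03 = 15180.6 Mb
Twitch VOD: 8.056 Mbps × 10020 s × 1.03 = 83142.8 Mb
Total: 102503.0 Mb = 12812.9 MB.
= 12.81 GB.

12.81 GB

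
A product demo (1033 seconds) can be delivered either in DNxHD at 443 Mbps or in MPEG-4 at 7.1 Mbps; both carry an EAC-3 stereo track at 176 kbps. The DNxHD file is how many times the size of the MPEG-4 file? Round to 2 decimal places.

60.91

Audio: 176 kbps = 0.176 Mbps.
DNxHD: 443.176 Mbps × 1033 s = 457800.8 Mb = 57.225 GB.
MPEG-4: 7.276 Mbps × 1033 s = 7516.1 Mb = 0.940 GB.
Ratio: 57.225 / 0.940 = 60.909.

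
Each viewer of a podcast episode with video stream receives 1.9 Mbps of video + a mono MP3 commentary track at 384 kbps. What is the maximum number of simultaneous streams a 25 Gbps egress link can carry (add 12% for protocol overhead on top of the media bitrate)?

9772

Audio: 384 kbps = 0.384 Mbps.
Per-viewer media rate: 2.284 Mbps.
On the wire with 12% overhead: 2.558 Mbps.
25 Gbps = 25,000 Mbps; 25,000 / 2.558 = 9772.95 → 9772 viewers.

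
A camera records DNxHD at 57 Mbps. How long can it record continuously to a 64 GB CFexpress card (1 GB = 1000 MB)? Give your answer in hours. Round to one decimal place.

Capacity: 64 GB = 512,000 Mb.
Recording time: 512,000 / 57.000 = 8,982 s ≈ 2.50 hours.

2.5 hours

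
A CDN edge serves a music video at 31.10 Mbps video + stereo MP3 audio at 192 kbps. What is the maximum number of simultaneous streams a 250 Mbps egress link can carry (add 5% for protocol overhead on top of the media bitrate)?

Audio: 192 kbps = 0.192 Mbps.
Per-viewer media rate: 31.292 Mbps.
On the wire with 5% overhead: 32.857 Mbps.
250 Mbps = 250.0 Mbps; 250.0 / 32.857 = 7.61 → 7 viewers.

7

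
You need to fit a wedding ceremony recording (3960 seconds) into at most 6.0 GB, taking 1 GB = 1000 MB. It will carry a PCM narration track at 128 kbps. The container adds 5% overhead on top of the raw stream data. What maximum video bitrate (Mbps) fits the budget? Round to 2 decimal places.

11.42 Mbps

Budget: 6.0 GB = 48000.0 Mb.
Stream payload after overhead: 48000.0 / 1.05 = 45714.3 Mb.
Total bitrate budget: 45714.3 Mb / 3960 s = 11.544 Mbps.
Audio: 128 kbps = 0.128 Mbps.
Video: 11.544 − 0.128 = 11.416 Mbps.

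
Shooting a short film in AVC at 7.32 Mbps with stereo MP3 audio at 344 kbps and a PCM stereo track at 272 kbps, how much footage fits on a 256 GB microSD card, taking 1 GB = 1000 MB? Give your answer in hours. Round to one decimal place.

71.7 hours

Audio total: 344 + 272 = 616 kbps = 0.616 Mbps.
Total bitrate: 7.32 + 0.616 = 7.936 Mbps.
Capacity: 256 GB = 2,048,000 Mb.
Recording time: 2,048,000 / 7.936 = 258,065 s ≈ 71.7 hours.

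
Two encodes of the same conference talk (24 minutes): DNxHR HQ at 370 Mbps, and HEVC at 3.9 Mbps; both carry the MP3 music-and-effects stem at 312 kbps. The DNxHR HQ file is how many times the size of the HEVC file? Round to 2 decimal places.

87.92

24 min = 1440 s
Audio: 312 kbps = 0.312 Mbps.
DNxHR HQ: 370.312 Mbps × 1440 s = 533249.3 Mb = 62.078 GiB.
HEVC: 4.212 Mbps × 1440 s = 6065.3 Mb = 0.706 GiB.
Ratio: 62.078 / 0.706 = 87.918.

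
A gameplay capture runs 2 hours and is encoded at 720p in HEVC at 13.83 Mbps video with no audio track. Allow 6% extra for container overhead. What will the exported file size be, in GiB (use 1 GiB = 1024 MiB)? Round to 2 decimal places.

2 h = 7200 s
Total bitrate: 13.83 Mbps.
Stream data: 13.830 Mbps × 7200 s = 99576.0 Mb.
With 6% container overhead: ×1.06.
105,551 Mb = 13,193,820,000 bytes ÷ 1,073,741,824 = 12.29 GiB.

12.29 GiB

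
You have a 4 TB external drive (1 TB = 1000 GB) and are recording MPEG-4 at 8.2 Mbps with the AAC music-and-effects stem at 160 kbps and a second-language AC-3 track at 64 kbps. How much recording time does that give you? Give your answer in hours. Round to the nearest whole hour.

1055 hours

Audio total: 160 + 64 = 224 kbps = 0.224 Mbps.
Total bitrate: 8.2 + 0.224 = 8.424 Mbps.
Capacity: 4 TB = 32,000,000 Mb.
Recording time: 32,000,000 / 8.424 = 3,798,670 s ≈ 1,055 hours.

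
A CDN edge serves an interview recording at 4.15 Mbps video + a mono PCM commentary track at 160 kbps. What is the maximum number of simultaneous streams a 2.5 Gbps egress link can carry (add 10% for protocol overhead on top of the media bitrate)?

Audio: 160 kbps = 0.160 Mbps.
Per-viewer media rate: 4.310 Mbps.
On the wire with 10% overhead: 4.741 Mbps.
2.5 Gbps = 2,500 Mbps; 2,500 / 4.741 = 527.31 → 527 viewers.

527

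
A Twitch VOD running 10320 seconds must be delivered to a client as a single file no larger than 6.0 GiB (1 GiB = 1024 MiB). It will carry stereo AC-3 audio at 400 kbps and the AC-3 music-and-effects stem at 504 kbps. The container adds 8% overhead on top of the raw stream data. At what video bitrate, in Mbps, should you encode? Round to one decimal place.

Budget: 6.0 GiB = 51539.6 Mb.
Stream payload after overhead: 51539.6 / 1.08 = 47721.9 Mb.
Total bitrate budget: 47721.9 Mb / 10320 s = 4.624 Mbps.
Audio total: 400 + 504 = 904 kbps = 0.904 Mbps.
Video: 4.624 − 0.904 = 3.720 Mbps.

3.7 Mbps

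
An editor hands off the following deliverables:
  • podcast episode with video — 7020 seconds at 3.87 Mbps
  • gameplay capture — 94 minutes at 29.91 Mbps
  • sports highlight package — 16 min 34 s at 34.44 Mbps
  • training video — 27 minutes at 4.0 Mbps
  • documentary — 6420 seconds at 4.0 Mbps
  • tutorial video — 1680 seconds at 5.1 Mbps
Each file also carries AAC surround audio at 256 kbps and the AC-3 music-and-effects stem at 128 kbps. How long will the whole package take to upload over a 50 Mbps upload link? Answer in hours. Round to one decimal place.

Audio total: 256 + 128 = 384 kbps = 0.384 Mbps.
podcast episode with video: 4.254 Mbps × 7020 s = 29863.1 Mb
gameplay capture: 30.294 Mbps × 5640 s = 170858.2 Mb
sports highlight package: 34.824 Mbps × 994 s = 34615.1 Mb
training video: 4.384 Mbps × 1620 s = 7102.1 Mb
documentary: 4.384 Mbps × 6420 s = 28145.3 Mb
tutorial video: 5.484 Mbps × 1680 s = 9213.1 Mb
Total: 279796.8 Mb = 34974.6 MB.
At 50 Mbps: 279796.8 / 50 = 5596 s ≈ 1.55 hours.

1.6 hours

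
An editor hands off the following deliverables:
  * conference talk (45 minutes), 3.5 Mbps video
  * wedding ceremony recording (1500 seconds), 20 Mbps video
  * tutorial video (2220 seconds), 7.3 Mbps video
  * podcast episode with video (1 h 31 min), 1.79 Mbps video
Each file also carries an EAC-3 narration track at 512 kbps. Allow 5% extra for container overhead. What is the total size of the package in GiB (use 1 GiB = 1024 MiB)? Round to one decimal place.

Audio: 512 kbps = 0.512 Mbps.
conference talk: 4.012 Mbps × 2700 s × 1.05 = 11374.0 Mb
wedding ceremony recording: 20.512 Mbps × 1500 s × 1.05 = 32306.4 Mb
tutorial video: 7.812 Mbps × 2220 s × 1.05 = 18209.8 Mb
podcast episode with video: 2.302 Mbps × 5460 s × 1.05 = 13197.4 Mb
Total: 75087.6 Mb = 9385.9 MB.
= 8.741 GiB.

8.7 GiB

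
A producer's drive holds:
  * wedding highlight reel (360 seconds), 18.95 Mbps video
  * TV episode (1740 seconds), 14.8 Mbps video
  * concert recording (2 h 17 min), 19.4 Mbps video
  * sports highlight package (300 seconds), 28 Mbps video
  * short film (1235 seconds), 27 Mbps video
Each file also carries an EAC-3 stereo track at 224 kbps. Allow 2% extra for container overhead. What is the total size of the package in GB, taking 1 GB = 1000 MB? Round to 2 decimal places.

30.15 GB

Audio: 224 kbps = 0.224 Mbps.
wedding highlight reel: 19.174 Mbps × 360 s × 1.02 = 7040.7 Mb
TV episode: 15.024 Mbps × 1740 s × 1.02 = 26664.6 Mb
concert recording: 19.624 Mbps × 8220 s × 1.02 = 164535.5 Mb
sports highlight package: 28.224 Mbps × 300 s × 1.02 = 8636.5 Mb
short film: 27.224 Mbps × 1235 s × 1.02 = 34294.1 Mb
Total: 241171.4 Mb = 30146.4 MB.
= 30.15 GB.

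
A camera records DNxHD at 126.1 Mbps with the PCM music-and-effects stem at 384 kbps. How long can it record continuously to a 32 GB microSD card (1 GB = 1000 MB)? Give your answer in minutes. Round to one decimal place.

33.7 minutes

Audio: 384 kbps = 0.384 Mbps.
Total bitrate: 126.1 + 0.384 = 126.484 Mbps.
Capacity: 32 GB = 256,000 Mb.
Recording time: 256,000 / 126.484 = 2,024 s ≈ 33.7 minutes.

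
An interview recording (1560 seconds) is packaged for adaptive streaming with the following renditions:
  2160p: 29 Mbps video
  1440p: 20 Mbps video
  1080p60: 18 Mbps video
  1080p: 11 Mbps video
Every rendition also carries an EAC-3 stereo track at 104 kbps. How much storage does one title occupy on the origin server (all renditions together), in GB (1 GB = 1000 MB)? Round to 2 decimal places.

15.29 GB

Audio: 104 kbps = 0.104 Mbps.
Sum of rendition bitrates: (29+0.104) + (20+0.104) + (18+0.104) + (11+0.104) = 78.416 Mbps.
× 1560 s = 122,329 Mb = 15,291 MB = 15.29 GB.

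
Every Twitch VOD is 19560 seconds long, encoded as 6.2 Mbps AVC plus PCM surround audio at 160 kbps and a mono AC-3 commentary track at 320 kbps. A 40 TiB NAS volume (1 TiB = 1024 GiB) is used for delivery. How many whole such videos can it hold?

2692

Audio total: 160 + 320 = 480 kbps = 0.480 Mbps.
Total bitrate: 6.680 Mbps.
Per item: 6.680 Mbps × 19560 s = 130,661 Mb = 16,333 MB.
Capacity: 40 TiB = 351,843,721 Mb; 2692.80 items → 2692 complete.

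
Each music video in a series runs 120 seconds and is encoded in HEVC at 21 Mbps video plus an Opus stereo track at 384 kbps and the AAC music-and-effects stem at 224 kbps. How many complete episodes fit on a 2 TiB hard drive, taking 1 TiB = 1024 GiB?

Audio total: 384 + 224 = 608 kbps = 0.608 Mbps.
Total bitrate: 21.608 Mbps.
Per item: 21.608 Mbps × 120 s = 2,593 Mb = 324.1 MB.
Capacity: 2 TiB = 17,592,186 Mb; 6784.60 items → 6784 complete.

6784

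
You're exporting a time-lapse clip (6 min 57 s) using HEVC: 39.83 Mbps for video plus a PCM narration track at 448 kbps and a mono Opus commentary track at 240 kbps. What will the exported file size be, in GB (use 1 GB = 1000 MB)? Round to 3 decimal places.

2.112 GB

6 min 57 s = 417 s
Audio total: 448 + 240 = 688 kbps = 0.688 Mbps.
Total bitrate: 39.83 + 0.688 = 40.518 Mbps.
Stream data: 40.518 Mbps × 417 s = 16896.0 Mb.
16,896 Mb ÷ 8 = 2,112 MB → 2.112 GB.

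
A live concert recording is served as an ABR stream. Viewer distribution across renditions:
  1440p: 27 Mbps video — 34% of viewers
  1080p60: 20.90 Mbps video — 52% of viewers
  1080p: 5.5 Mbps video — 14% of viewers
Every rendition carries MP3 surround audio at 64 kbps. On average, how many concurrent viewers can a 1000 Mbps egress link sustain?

47

Audio: 64 kbps = 0.064 Mbps.
Average per-viewer bitrate: 0.34×27.064 + 0.52×20.964 + 0.14×5.564 = 20.882 Mbps.
1000 Mbps = 1,000 Mbps; 1,000 / 20.882 = 47.89 → 47.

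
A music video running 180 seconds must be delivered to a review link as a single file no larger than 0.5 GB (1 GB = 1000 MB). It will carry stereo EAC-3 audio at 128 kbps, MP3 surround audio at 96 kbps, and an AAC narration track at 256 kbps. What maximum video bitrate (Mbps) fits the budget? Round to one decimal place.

Budget: 0.5 GB = 4000.0 Mb.
Total bitrate budget: 4000.0 Mb / 180 s = 22.222 Mbps.
Audio total: 128 + 96 + 256 = 480 kbps = 0.480 Mbps.
Video: 22.222 − 0.480 = 21.742 Mbps.

21.7 Mbps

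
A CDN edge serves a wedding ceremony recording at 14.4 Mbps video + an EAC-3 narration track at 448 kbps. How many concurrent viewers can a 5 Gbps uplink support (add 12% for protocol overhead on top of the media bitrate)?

Audio: 448 kbps = 0.448 Mbps.
Per-viewer media rate: 14.848 Mbps.
On the wire with 12% overhead: 16.630 Mbps.
5 Gbps = 5,000 Mbps; 5,000 / 16.630 = 300.67 → 300 viewers.

300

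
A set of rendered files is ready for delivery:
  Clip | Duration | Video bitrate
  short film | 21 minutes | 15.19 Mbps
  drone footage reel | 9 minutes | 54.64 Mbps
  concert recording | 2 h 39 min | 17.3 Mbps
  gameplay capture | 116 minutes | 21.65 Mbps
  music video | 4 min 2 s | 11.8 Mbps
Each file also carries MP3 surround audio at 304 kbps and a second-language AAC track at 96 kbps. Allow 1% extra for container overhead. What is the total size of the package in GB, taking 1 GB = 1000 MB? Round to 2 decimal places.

47.30 GB

Audio total: 304 + 96 = 400 kbps = 0.400 Mbps.
short film: 15.590 Mbps × 1260 s × 1.01 = 19839.8 Mb
drone footage reel: 55.040 Mbps × 540 s × 1.01 = 30018.8 Mb
concert recording: 17.700 Mbps × 9540 s × 1.01 = 170546.6 Mb
gameplay capture: 22.050 Mbps × 6960 s × 1.01 = 155002.7 Mb
music video: 12.200 Mbps × 242 s × 1.01 = 2981.9 Mb
Total: 378389.8 Mb = 47298.7 MB.
= 47.30 GB.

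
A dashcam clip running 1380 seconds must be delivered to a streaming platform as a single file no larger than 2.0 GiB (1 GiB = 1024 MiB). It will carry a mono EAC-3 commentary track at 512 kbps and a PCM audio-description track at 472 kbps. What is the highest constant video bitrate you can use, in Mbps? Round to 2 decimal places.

Budget: 2.0 GiB = 17179.9 Mb.
Total bitrate budget: 17179.9 Mb / 1380 s = 12.449 Mbps.
Audio total: 512 + 472 = 984 kbps = 0.984 Mbps.
Video: 12.449 − 0.984 = 11.465 Mbps.

11.47 Mbps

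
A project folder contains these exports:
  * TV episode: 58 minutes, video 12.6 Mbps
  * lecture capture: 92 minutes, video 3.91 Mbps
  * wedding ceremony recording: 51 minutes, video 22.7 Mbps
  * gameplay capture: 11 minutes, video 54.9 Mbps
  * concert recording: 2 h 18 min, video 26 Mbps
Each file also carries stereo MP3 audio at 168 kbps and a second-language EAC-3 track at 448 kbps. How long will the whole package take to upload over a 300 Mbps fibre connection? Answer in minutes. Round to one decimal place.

Audio total: 168 + 448 = 616 kbps = 0.616 Mbps.
TV episode: 13.216 Mbps × 3480 s = 45991.7 Mb
lecture capture: 4.526 Mbps × 5520 s = 24983.5 Mb
wedding ceremony recording: 23.316 Mbps × 3060 s = 71347.0 Mb
gameplay capture: 55.516 Mbps × 660 s = 36640.6 Mb
concert recording: 26.616 Mbps × 8280 s = 220380.5 Mb
Total: 399343.2 Mb = 49917.9 MB.
At 300 Mbps: 399343.2 / 300 = 1331 s ≈ 22.2 minutes.

22.2 minutes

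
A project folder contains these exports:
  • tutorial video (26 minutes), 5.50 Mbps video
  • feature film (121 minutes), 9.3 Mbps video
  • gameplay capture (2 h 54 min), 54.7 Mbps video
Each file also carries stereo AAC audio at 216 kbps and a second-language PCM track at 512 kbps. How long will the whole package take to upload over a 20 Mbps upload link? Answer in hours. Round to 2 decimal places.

Audio total: 216 + 512 = 728 kbps = 0.728 Mbps.
tutorial video: 6.228 Mbps × 1560 s = 9715.7 Mb
feature film: 10.028 Mbps × 7260 s = 72803.3 Mb
gameplay capture: 55.428 Mbps × 10440 s = 578668.3 Mb
Total: 661187.3 Mb = 82648.4 MB.
At 20 Mbps: 661187.3 / 20 = 33059 s ≈ 9.18 hours.

9.18 hours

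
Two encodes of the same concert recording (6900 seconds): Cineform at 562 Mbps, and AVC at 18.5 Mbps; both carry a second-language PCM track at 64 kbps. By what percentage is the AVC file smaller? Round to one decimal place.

96.7%

Audio: 64 kbps = 0.064 Mbps.
Cineform: 562.064 Mbps × 6900 s = 3878241.6 Mb = 451.487 GiB.
AVC: 18.564 Mbps × 6900 s = 128091.6 Mb = 14.912 GiB.
Reduction: (1 − 14.912/451.487) × 100 = 96.70%.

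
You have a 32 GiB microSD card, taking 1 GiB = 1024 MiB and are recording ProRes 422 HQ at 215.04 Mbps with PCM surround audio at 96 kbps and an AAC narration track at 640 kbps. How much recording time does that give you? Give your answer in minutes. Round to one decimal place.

21.2 minutes

Audio total: 96 + 640 = 736 kbps = 0.736 Mbps.
Total bitrate: 215.04 + 0.736 = 215.776 Mbps.
Capacity: 32 GiB = 274,878 Mb.
Recording time: 274,878 / 215.776 = 1,274 s ≈ 21.2 minutes.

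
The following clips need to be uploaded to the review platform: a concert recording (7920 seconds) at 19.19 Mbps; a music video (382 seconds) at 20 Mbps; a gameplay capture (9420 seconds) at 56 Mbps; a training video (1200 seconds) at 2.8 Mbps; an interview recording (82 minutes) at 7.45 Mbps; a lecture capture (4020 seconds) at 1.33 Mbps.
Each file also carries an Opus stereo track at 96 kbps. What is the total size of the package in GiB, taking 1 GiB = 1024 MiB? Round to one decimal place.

85.6 GiB

Audio: 96 kbps = 0.096 Mbps.
concert recording: 19.286 Mbps × 7920 s = 152745.1 Mb
music video: 20.096 Mbps × 382 s = 7676.7 Mb
gameplay capture: 56.096 Mbps × 9420 s = 528424.3 Mb
training video: 2.896 Mbps × 1200 s = 3475.2 Mb
interview recording: 7.546 Mbps × 4920 s = 37126.3 Mb
lecture capture: 1.426 Mbps × 4020 s = 5732.5 Mb
Total: 735180.2 Mb = 91897.5 MB.
= 85.59 GiB.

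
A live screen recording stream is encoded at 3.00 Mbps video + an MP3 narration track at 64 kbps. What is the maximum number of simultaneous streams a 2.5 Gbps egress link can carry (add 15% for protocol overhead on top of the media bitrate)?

709

Audio: 64 kbps = 0.064 Mbps.
Per-viewer media rate: 3.064 Mbps.
On the wire with 15% overhead: 3.524 Mbps.
2.5 Gbps = 2,500 Mbps; 2,500 / 3.524 = 709.50 → 709 viewers.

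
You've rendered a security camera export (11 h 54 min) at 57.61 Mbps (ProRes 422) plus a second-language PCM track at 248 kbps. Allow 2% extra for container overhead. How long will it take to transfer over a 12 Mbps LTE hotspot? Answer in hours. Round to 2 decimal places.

11 h 54 min = 714 min = 42840 s
Audio: 248 kbps = 0.248 Mbps.
Total bitrate: 57.858 Mbps.
File: 57.858 Mbps × 42840 s = 2478636.7 Mb.
With 2% container overhead: ×1.02. → 2528209.5 Mb.
At 12 Mbps: 2528209.5 / 12 = 210684.1 s ≈ 58.5 hours.

58.52 hours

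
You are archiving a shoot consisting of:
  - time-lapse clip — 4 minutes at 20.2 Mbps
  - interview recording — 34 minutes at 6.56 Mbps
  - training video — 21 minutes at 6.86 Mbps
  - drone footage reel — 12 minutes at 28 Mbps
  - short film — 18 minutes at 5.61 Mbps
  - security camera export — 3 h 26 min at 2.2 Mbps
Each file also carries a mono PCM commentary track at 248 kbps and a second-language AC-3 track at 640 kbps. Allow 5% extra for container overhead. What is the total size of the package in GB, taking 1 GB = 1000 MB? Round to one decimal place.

Audio total: 248 + 640 = 888 kbps = 0.888 Mbps.
time-lapse clip: 21.088 Mbps × 240 s × 1.05 = 5314.2 Mb
interview recording: 7.448 Mbps × 2040 s × 1.05 = 15953.6 Mb
training video: 7.748 Mbps × 1260 s × 1.05 = 10250.6 Mb
drone footage reel: 28.888 Mbps × 720 s × 1.05 = 21839.3 Mb
short film: 6.498 Mbps × 1080 s × 1.05 = 7368.7 Mb
security camera export: 3.088 Mbps × 12360 s × 1.05 = 40076.1 Mb
Total: 100802.5 Mb = 12600.3 MB.
= 12.60 GB.

12.6 GB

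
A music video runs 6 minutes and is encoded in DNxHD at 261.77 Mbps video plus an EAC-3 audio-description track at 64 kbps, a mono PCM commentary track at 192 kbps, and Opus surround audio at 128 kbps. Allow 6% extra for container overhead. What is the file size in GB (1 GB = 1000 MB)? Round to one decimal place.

12.5 GB

6 min = 360 s
Audio total: 64 + 192 + 128 = 384 kbps = 0.384 Mbps.
Total bitrate: 261.77 + 0.384 = 262.154 Mbps.
Stream data: 262.154 Mbps × 360 s = 94375.4 Mb.
With 6% container overhead: ×1.06.
100,038 Mb ÷ 8 = 12,505 MB → 12.50 GB.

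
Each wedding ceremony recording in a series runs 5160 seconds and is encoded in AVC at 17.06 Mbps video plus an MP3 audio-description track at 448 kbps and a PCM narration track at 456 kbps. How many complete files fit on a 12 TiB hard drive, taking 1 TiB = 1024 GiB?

1138

Audio total: 448 + 456 = 904 kbps = 0.904 Mbps.
Total bitrate: 17.964 Mbps.
Per item: 17.964 Mbps × 5160 s = 92,694 Mb = 11,587 MB.
Capacity: 12 TiB = 105,553,116 Mb; 1138.72 items → 1138 complete.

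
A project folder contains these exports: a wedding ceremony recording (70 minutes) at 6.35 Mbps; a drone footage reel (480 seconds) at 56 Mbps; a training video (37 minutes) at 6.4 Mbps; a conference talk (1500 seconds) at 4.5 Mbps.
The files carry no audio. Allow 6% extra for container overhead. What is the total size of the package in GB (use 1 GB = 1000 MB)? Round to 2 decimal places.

9.87 GB

wedding ceremony recording: 6.350 Mbps × 4200 s × 1.06 = 28270.2 Mb
drone footage reel: 56.000 Mbps × 480 s × 1.06 = 28492.8 Mb
training video: 6.400 Mbps × 2220 s × 1.06 = 15060.5 Mb
conference talk: 4.500 Mbps × 1500 s × 1.06 = 7155.0 Mb
Total: 78978.5 Mb = 9872.3 MB.
= 9.872 GB.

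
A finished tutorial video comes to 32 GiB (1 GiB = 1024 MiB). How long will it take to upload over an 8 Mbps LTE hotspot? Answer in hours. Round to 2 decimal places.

9.54 hours

File: 32 GiB = 274877.9 Mb.
At 8 Mbps: 274877.9 / 8 = 34359.7 s ≈ 9.54 hours.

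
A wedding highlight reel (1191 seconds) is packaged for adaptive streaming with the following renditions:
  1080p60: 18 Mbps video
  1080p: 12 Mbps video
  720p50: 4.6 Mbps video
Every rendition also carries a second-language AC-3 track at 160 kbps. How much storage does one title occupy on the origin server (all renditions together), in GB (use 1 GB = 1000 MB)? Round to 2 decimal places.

5.22 GB

Audio: 160 kbps = 0.160 Mbps.
Sum of rendition bitrates: (18+0.160) + (12+0.160) + (4.6+0.160) = 35.080 Mbps.
× 1191 s = 41,780 Mb = 5,223 MB = 5.223 GB.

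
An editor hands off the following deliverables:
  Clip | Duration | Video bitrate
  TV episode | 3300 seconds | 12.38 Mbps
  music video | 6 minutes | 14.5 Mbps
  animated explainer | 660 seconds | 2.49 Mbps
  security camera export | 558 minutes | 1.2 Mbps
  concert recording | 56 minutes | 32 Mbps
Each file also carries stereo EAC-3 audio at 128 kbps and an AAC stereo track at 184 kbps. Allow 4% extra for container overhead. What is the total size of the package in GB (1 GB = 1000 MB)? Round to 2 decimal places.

Audio total: 128 + 184 = 312 kbps = 0.312 Mbps.
TV episode: 12.692 Mbps × 3300 s × 1.04 = 43558.9 Mb
music video: 14.812 Mbps × 360 s × 1.04 = 5545.6 Mb
animated explainer: 2.802 Mbps × 660 s × 1.04 = 1923.3 Mb
security camera export: 1.512 Mbps × 33480 s × 1.04 = 52646.6 Mb
concert recording: 32.312 Mbps × 3360 s × 1.04 = 112911.1 Mb
Total: 216585.5 Mb = 27073.2 MB.
= 27.07 GB.

27.07 GB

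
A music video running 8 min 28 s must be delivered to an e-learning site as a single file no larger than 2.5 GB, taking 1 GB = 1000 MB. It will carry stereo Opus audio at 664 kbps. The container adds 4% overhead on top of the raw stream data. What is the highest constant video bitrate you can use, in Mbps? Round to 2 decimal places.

37.19 Mbps

Budget: 2.5 GB = 20000.0 Mb.
Stream payload after overhead: 20000.0 / 1.04 = 19230.8 Mb.
8 min 28 s = 508 s
Total bitrate budget: 19230.8 Mb / 508 s = 37.856 Mbps.
Audio: 664 kbps = 0.664 Mbps.
Video: 37.856 − 0.664 = 37.192 Mbps.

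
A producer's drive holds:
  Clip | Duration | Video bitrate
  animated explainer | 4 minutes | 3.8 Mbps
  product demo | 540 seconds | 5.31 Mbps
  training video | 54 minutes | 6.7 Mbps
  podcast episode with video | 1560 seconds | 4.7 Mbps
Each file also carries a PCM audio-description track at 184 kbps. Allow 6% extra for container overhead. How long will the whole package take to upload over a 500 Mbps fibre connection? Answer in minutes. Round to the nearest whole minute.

1 minutes

Audio: 184 kbps = 0.184 Mbps.
animated explainer: 3.984 Mbps × 240 s × 1.06 = 1013.5 Mb
product demo: 5.494 Mbps × 540 s × 1.06 = 3144.8 Mb
training video: 6.884 Mbps × 3240 s × 1.06 = 23642.4 Mb
podcast episode with video: 4.884 Mbps × 1560 s × 1.06 = 8076.2 Mb
Total: 35876.9 Mb = 4484.6 MB.
At 500 Mbps: 35876.9 / 500 = 72 s ≈ 1.2 minutes.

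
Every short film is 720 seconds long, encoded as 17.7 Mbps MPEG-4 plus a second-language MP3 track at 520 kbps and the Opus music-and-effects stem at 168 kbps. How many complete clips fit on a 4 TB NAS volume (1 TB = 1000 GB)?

2417

Audio total: 520 + 168 = 688 kbps = 0.688 Mbps.
Total bitrate: 18.388 Mbps.
Per item: 18.388 Mbps × 720 s = 13,239 Mb = 1,655 MB.
Capacity: 4 TB = 32,000,000 Mb; 2417.04 items → 2417 complete.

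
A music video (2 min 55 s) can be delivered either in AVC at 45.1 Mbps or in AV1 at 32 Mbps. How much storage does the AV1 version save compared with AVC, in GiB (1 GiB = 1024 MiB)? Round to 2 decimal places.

2 min 55 s = 175 s
AVC: 45.100 Mbps × 175 s = 7892.5 Mb = 0.919 GiB.
AV1: 32.000 Mbps × 175 s = 5600.0 Mb = 0.652 GiB.
Saving: 0.919 − 0.652 = 0.267 GiB.

0.27 GiB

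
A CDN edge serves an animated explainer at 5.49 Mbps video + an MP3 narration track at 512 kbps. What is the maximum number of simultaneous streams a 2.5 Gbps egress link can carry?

416

Audio: 512 kbps = 0.512 Mbps.
Per-viewer media rate: 6.002 Mbps.
2.5 Gbps = 2,500 Mbps; 2,500 / 6.002 = 416.53 → 416 viewers.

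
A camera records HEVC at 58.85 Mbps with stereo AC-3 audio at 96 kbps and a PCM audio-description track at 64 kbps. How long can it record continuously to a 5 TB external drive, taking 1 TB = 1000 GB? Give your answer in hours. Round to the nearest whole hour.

188 hours

Audio total: 96 + 64 = 160 kbps = 0.160 Mbps.
Total bitrate: 58.85 + 0.160 = 59.010 Mbps.
Capacity: 5 TB = 40,000,000 Mb.
Recording time: 40,000,000 / 59.010 = 677,851 s ≈ 188 hours.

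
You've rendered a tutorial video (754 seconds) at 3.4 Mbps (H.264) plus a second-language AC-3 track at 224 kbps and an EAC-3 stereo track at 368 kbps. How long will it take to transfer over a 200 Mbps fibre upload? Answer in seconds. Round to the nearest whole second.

15 seconds

Audio total: 224 + 368 = 592 kbps = 0.592 Mbps.
Total bitrate: 3.992 Mbps.
File: 3.992 Mbps × 754 s = 3010.0 Mb.
At 200 Mbps: 3010.0 / 200 = 15.0 s ≈ 15 seconds.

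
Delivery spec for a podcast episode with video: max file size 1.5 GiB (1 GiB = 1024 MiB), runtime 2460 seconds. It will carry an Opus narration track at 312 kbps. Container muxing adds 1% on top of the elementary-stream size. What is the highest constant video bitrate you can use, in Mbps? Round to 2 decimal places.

Budget: 1.5 GiB = 12884.9 Mb.
Stream payload after overhead: 12884.9 / 1.01 = 12757.3 Mb.
Total bitrate budget: 12757.3 Mb / 2460 s = 5.186 Mbps.
Audio: 312 kbps = 0.312 Mbps.
Video: 5.186 − 0.312 = 4.874 Mbps.

4.87 Mbps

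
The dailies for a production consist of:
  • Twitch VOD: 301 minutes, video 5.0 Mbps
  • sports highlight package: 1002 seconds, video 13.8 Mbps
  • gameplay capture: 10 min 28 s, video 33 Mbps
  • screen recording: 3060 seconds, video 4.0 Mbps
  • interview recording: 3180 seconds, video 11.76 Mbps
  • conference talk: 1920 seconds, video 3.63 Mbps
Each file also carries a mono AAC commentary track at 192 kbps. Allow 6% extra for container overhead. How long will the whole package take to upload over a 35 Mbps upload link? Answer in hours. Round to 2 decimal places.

Audio: 192 kbps = 0.192 Mbps.
Twitch VOD: 5.192 Mbps × 18060 s × 1.06 = 99393.6 Mb
sports highlight package: 13.992 Mbps × 1002 s × 1.06 = 14861.2 Mb
gameplay capture: 33.192 Mbps × 628 s × 1.06 = 22095.3 Mb
screen recording: 4.192 Mbps × 3060 s × 1.06 = 13597.2 Mb
interview recording: 11.952 Mbps × 3180 s × 1.06 = 40287.8 Mb
conference talk: 3.822 Mbps × 1920 s × 1.06 = 7778.5 Mb
Total: 198013.5 Mb = 24751.7 MB.
At 35 Mbps: 198013.5 / 35 = 5658 s ≈ 1.57 hours.

1.57 hours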